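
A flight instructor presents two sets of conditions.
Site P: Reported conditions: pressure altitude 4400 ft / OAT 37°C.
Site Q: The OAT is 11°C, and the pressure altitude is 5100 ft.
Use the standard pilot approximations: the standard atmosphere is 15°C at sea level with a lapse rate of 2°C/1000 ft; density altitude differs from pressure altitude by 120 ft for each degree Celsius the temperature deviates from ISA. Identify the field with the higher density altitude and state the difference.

Site P: ISA temp = 6.2°C, deviation +30.8°C, DA = 4400 + 120 × 30.8 = 8096 ft.
Site Q: ISA temp = 4.8°C, deviation +6.2°C, DA = 5100 + 120 × 6.2 = 5844 ft.
Site P is higher by 8096 − 5844 = 2252 ft.

Site P by 2252 ft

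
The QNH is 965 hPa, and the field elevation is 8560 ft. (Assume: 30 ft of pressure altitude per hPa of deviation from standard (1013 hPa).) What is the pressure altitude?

10000 ft

Pressure correction = (1013 − 965) × 30 = +1440 ft.
Pressure altitude = 8560 + (+1440) = 10000 ft.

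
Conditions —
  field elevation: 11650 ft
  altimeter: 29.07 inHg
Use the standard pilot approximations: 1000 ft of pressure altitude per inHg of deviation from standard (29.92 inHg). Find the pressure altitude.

Pressure correction = (29.92 − 29.07) × 1000 = +850 ft.
Pressure altitude = 11650 + (+850) = 12500 ft.

12500 ft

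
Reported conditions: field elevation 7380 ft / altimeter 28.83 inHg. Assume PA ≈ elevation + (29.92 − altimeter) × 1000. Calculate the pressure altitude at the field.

Pressure correction = (29.92 − 28.83) × 1000 = +1090 ft.
Pressure altitude = 7380 + (+1090) = 8470 ft.

8470 ft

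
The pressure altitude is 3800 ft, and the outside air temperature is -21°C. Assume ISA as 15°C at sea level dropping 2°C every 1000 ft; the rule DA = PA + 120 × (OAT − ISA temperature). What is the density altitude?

392 ft

ISA temperature at 3800 ft = 15 − 2 × (3800/1000) = 7.4°C.
ISA deviation = -21 − 7.4 = -28.4°C.
Density altitude = 3800 + 120 × (-28.4) = 3800 + (-3408) = 392 ft.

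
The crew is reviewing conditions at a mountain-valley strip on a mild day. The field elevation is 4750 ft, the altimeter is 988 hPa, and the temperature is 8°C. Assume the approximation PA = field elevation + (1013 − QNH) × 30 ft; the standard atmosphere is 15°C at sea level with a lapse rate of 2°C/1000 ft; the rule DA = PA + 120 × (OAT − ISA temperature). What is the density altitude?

Pressure altitude = 4750 + (1013 − 988) × 30 = 4750 + (+750) = 5500 ft.
ISA temperature at 5500 ft = 15 − 2 × (5500/1000) = 4°C.
ISA deviation = 8 − 4 = +4°C.
Density altitude = 5500 + 120 × (4) = 5980 ft.

5980 ft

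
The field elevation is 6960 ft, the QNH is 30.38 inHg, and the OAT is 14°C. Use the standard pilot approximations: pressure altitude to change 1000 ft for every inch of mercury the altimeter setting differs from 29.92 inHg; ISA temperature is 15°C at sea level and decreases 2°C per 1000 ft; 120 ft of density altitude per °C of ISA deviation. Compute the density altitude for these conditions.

7940 ft

Pressure altitude = 6960 + (29.92 − 30.38) × 1000 = 6960 + (-460) = 6500 ft.
ISA temperature at 6500 ft = 15 − 2 × (6500/1000) = 2°C.
ISA deviation = 14 − 2 = +12°C.
Density altitude = 6500 + 120 × (12) = 7940 ft.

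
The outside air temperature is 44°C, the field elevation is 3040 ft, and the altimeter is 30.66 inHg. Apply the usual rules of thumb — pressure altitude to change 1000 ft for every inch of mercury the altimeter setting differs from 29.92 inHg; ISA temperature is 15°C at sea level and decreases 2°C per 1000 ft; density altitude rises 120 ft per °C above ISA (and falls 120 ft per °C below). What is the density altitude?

Pressure altitude = 3040 + (29.92 − 30.66) × 1000 = 3040 + (-740) = 2300 ft.
ISA temperature at 2300 ft = 15 − 2 × (2300/1000) = 10.4°C.
ISA deviation = 44 − 10.4 = +33.6°C.
Density altitude = 2300 + 120 × (33.6) = 6332 ft.

6332 ft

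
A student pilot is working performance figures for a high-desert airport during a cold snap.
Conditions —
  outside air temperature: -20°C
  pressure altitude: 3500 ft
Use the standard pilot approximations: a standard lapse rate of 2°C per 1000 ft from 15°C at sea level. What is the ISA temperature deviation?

ISA-28°C

ISA temperature at 3500 ft = 15 − 2 × (3500/1000) = 8°C.
Deviation = OAT − ISA = -20 − 8 = -28°C.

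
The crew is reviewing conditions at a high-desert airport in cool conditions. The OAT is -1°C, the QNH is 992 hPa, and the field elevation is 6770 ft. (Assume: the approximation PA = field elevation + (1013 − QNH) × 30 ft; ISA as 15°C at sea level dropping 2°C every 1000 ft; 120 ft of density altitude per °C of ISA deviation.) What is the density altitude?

Pressure altitude = 6770 + (1013 − 992) × 30 = 6770 + (+630) = 7400 ft.
ISA temperature at 7400 ft = 15 − 2 × (7400/1000) = 0.2°C.
ISA deviation = -1 − 0.2 = -1.2°C.
Density altitude = 7400 + 120 × (-1.2) = 7256 ft.

7256 ft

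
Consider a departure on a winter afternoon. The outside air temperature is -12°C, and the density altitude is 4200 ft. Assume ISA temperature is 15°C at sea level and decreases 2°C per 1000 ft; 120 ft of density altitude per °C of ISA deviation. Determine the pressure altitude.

6000 ft

DA = PA + 120 × (OAT − (15 − 2·PA/1000)) = PA + 120·OAT − 1800 + 0.24·PA = 1.24·PA + 120·OAT − 1800.
So 1.24·PA = 4200 − 120 × (-12) + 1800 = 7440.
PA = 7440 / 1.24 = 6000 ft.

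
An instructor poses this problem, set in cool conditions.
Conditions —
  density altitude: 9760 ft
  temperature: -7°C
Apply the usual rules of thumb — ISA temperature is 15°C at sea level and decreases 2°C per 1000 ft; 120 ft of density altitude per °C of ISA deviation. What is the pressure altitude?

10000 ft

DA = PA + 120 × (OAT − (15 − 2·PA/1000)) = PA + 120·OAT − 1800 + 0.24·PA = 1.24·PA + 120·OAT − 1800.
So 1.24·PA = 9760 − 120 × (-7) + 1800 = 12400.
PA = 12400 / 1.24 = 10000 ft.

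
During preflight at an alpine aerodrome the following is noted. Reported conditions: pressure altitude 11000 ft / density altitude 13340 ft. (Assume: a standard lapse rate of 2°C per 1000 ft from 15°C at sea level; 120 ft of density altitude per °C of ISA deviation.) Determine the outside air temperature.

Density altitude − pressure altitude = 13340 − 11000 = +2340 ft.
At 120 ft/°C that is an ISA deviation of 2340/120 = +19.5°C.
ISA temperature at 11000 ft = 15 − 2 × (11000/1000) = -7°C.
OAT = ISA + deviation = -7 + (+19.5) = 12.5°C.

12.5°C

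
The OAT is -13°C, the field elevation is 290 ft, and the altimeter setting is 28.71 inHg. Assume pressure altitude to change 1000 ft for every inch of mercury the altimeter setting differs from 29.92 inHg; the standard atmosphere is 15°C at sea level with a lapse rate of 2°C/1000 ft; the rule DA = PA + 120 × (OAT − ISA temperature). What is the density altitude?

Pressure altitude = 290 + (29.92 − 28.71) × 1000 = 290 + (+1210) = 1500 ft.
ISA temperature at 1500 ft = 15 − 2 × (1500/1000) = 12°C.
ISA deviation = -13 − 12 = -25°C.
Density altitude = 1500 + 120 × (-25) = -1500 ft.

-1500 ft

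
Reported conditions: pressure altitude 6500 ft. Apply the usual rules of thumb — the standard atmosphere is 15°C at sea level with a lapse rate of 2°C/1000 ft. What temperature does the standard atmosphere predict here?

2°C

ISA temperature = 15 − 2 × (6500/1000) = 15 − 13 = 2°C.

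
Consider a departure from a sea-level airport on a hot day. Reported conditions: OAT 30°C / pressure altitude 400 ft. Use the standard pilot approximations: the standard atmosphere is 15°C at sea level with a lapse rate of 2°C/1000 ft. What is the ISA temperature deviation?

ISA temperature at 400 ft = 15 − 2 × (400/1000) = 14.2°C.
Deviation = OAT − ISA = 30 − 14.2 = +15.8°C.

ISA+15.8°C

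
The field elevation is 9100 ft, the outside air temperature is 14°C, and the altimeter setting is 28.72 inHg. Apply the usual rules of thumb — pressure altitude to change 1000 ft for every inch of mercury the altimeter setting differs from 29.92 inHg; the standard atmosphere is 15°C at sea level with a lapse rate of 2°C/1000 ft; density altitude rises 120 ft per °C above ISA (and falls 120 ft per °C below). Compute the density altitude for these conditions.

12652 ft

Pressure altitude = 9100 + (29.92 − 28.72) × 1000 = 9100 + (+1200) = 10300 ft.
ISA temperature at 10300 ft = 15 − 2 × (10300/1000) = -5.6°C.
ISA deviation = 14 − (-5.6) = +19.6°C.
Density altitude = 10300 + 120 × (19.6) = 12652 ft.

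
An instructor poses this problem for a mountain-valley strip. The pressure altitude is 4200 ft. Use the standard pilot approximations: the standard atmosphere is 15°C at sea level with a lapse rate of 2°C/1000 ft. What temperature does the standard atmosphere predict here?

ISA temperature = 15 − 2 × (4200/1000) = 15 − 8.4 = 6.6°C.

6.6°C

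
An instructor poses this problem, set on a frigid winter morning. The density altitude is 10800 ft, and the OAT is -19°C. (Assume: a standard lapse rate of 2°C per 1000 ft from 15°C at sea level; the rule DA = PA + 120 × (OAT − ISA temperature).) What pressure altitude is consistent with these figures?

12000 ft

DA = PA + 120 × (OAT − (15 − 2·PA/1000)) = PA + 120·OAT − 1800 + 0.24·PA = 1.24·PA + 120·OAT − 1800.
So 1.24·PA = 10800 − 120 × (-19) + 1800 = 14880.
PA = 14880 / 1.24 = 12000 ft.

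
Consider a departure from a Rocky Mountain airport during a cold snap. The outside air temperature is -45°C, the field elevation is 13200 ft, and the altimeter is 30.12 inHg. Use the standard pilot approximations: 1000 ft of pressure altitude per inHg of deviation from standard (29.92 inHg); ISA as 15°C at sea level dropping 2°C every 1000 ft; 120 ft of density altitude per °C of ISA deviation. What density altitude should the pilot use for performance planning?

Pressure altitude = 13200 + (29.92 − 30.12) × 1000 = 13200 + (-200) = 13000 ft.
ISA temperature at 13000 ft = 15 − 2 × (13000/1000) = -11°C.
ISA deviation = -45 − (-11) = -34°C.
Density altitude = 13000 + 120 × (-34) = 8920 ft.

8920 ft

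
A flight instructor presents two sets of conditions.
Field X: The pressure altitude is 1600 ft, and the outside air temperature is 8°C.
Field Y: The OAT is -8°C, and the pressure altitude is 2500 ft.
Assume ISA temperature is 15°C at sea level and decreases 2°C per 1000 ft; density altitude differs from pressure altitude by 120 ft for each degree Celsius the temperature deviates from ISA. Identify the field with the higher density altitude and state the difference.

Field X by 804 ft

Field X: ISA temp = 11.8°C, deviation -3.8°C, DA = 1600 + 120 × (-3.8) = 1144 ft.
Field Y: ISA temp = 10°C, deviation -18°C, DA = 2500 + 120 × (-18) = 340 ft.
Field X is higher by 1144 − 340 = 804 ft.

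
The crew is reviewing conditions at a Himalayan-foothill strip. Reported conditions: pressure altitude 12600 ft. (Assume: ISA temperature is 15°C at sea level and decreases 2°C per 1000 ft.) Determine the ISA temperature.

ISA temperature = 15 − 2 × (12600/1000) = 15 − 25.2 = -10.2°C.

-10.2°C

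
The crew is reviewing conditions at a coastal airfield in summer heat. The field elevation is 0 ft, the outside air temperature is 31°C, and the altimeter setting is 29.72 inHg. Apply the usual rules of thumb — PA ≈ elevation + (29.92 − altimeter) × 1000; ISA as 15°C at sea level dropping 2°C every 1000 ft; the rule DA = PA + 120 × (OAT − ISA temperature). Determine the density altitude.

Pressure altitude = 0 + (29.92 − 29.72) × 1000 = 0 + (+200) = 200 ft.
ISA temperature at 200 ft = 15 − 2 × (200/1000) = 14.6°C.
ISA deviation = 31 − 14.6 = +16.4°C.
Density altitude = 200 + 120 × (16.4) = 2168 ft.

2168 ft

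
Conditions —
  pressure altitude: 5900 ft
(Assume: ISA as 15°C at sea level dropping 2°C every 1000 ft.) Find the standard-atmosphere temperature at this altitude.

3.2°C

ISA temperature = 15 − 2 × (5900/1000) = 15 − 11.8 = 3.2°C.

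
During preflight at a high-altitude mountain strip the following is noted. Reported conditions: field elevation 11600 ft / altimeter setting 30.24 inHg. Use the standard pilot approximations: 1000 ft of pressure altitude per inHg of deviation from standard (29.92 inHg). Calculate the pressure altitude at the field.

Pressure correction = (29.92 − 30.24) × 1000 = -320 ft.
Pressure altitude = 11600 + (-320) = 11280 ft.

11280 ft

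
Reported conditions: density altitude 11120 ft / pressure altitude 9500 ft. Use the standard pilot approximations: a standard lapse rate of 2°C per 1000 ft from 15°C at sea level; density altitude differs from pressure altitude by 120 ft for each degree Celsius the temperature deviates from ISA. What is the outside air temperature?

9.5°C

Density altitude − pressure altitude = 11120 − 9500 = +1620 ft.
At 120 ft/°C that is an ISA deviation of 1620/120 = +13.5°C.
ISA temperature at 9500 ft = 15 − 2 × (9500/1000) = -4°C.
OAT = ISA + deviation = -4 + (+13.5) = 9.5°C.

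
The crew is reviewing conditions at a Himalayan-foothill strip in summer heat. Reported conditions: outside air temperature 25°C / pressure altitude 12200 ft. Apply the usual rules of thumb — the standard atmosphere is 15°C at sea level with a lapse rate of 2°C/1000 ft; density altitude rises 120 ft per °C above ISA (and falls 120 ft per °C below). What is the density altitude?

ISA temperature at 12200 ft = 15 − 2 × (12200/1000) = -9.4°C.
ISA deviation = 25 − (-9.4) = +34.4°C.
Density altitude = 12200 + 120 × (34.4) = 12200 + (+4128) = 16328 ft.

16328 ft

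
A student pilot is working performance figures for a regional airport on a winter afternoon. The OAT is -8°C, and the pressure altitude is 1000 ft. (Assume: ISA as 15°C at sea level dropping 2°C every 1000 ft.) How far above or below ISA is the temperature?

ISA temperature at 1000 ft = 15 − 2 × (1000/1000) = 13°C.
Deviation = OAT − ISA = -8 − 13 = -21°C.

ISA-21°C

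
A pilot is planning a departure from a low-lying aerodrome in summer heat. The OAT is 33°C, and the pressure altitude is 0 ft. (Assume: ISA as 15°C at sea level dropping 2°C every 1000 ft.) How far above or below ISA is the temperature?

ISA temperature at 0 ft = 15 − 2 × (0/1000) = 15°C.
Deviation = OAT − ISA = 33 − 15 = +18°C.

ISA+18°C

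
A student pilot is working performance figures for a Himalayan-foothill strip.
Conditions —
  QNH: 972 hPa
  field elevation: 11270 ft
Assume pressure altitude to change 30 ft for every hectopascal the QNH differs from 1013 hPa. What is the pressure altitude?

12500 ft

Pressure correction = (1013 − 972) × 30 = +1230 ft.
Pressure altitude = 11270 + (+1230) = 12500 ft.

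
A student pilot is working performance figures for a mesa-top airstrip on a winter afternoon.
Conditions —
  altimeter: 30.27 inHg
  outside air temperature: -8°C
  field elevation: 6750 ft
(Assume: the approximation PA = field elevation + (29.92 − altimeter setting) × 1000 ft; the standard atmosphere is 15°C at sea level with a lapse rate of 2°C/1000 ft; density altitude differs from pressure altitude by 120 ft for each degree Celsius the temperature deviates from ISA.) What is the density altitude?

5176 ft

Pressure altitude = 6750 + (29.92 − 30.27) × 1000 = 6750 + (-350) = 6400 ft.
ISA temperature at 6400 ft = 15 − 2 × (6400/1000) = 2.2°C.
ISA deviation = -8 − 2.2 = -10.2°C.
Density altitude = 6400 + 120 × (-10.2) = 5176 ft.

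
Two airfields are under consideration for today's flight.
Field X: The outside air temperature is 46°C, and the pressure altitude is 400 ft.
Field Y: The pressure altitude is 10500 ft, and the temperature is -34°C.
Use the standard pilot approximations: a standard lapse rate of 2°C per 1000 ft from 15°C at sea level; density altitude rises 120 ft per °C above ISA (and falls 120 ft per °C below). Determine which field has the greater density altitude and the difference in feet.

Field X: ISA temp = 14.2°C, deviation +31.8°C, DA = 400 + 120 × 31.8 = 4216 ft.
Field Y: ISA temp = -6°C, deviation -28°C, DA = 10500 + 120 × (-28) = 7140 ft.
Field Y is higher by 7140 − 4216 = 2924 ft.

Field Y by 2924 ft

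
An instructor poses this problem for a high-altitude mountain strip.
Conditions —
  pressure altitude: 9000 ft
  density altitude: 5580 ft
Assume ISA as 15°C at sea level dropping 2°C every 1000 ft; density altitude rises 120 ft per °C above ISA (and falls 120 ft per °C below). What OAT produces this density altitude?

-31.5°C

Density altitude − pressure altitude = 5580 − 9000 = -3420 ft.
At 120 ft/°C that is an ISA deviation of -3420/120 = -28.5°C.
ISA temperature at 9000 ft = 15 − 2 × (9000/1000) = -3°C.
OAT = ISA + deviation = -3 + (-28.5) = -31.5°C.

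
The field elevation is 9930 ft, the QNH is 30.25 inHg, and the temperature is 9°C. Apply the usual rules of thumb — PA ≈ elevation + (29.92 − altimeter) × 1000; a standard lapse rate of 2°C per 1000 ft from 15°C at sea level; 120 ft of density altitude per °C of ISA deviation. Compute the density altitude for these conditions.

11184 ft

Pressure altitude = 9930 + (29.92 − 30.25) × 1000 = 9930 + (-330) = 9600 ft.
ISA temperature at 9600 ft = 15 − 2 × (9600/1000) = -4.2°C.
ISA deviation = 9 − (-4.2) = +13.2°C.
Density altitude = 9600 + 120 × (13.2) = 11184 ft.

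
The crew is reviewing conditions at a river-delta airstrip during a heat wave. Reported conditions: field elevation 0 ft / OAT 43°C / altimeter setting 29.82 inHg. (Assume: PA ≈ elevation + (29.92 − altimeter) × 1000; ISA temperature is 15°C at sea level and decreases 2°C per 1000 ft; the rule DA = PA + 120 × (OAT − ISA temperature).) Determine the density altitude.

3484 ft

Pressure altitude = 0 + (29.92 − 29.82) × 1000 = 0 + (+100) = 100 ft.
ISA temperature at 100 ft = 15 − 2 × (100/1000) = 14.8°C.
ISA deviation = 43 − 14.8 = +28.2°C.
Density altitude = 100 + 120 × (28.2) = 3484 ft.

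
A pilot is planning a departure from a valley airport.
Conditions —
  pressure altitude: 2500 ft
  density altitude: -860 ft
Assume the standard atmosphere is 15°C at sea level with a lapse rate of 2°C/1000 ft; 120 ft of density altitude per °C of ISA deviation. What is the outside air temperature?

-18°C

Density altitude − pressure altitude = -860 − 2500 = -3360 ft.
At 120 ft/°C that is an ISA deviation of -3360/120 = -28°C.
ISA temperature at 2500 ft = 15 − 2 × (2500/1000) = 10°C.
OAT = ISA + deviation = 10 + (-28) = -18°C.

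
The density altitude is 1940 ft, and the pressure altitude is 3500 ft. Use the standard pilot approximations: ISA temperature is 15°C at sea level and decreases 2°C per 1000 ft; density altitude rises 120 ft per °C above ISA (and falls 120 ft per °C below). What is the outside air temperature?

-5°C

Density altitude − pressure altitude = 1940 − 3500 = -1560 ft.
At 120 ft/°C that is an ISA deviation of -1560/120 = -13°C.
ISA temperature at 3500 ft = 15 − 2 × (3500/1000) = 8°C.
OAT = ISA + deviation = 8 + (-13) = -5°C.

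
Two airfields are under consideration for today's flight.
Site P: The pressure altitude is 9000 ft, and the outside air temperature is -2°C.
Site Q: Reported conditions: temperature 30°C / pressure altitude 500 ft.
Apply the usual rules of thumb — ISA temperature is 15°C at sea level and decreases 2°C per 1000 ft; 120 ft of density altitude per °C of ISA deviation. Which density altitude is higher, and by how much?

Site P by 6700 ft

Site P: ISA temp = -3°C, deviation +1°C, DA = 9000 + 120 × 1 = 9120 ft.
Site Q: ISA temp = 14°C, deviation +16°C, DA = 500 + 120 × 16 = 2420 ft.
Site P is higher by 9120 − 2420 = 6700 ft.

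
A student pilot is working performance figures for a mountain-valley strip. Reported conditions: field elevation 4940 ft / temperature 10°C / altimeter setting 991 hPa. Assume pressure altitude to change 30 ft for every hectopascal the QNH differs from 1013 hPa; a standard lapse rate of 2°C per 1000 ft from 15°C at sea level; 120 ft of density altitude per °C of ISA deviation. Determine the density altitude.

6344 ft

Pressure altitude = 4940 + (1013 − 991) × 30 = 4940 + (+660) = 5600 ft.
ISA temperature at 5600 ft = 15 − 2 × (5600/1000) = 3.8°C.
ISA deviation = 10 − 3.8 = +6.2°C.
Density altitude = 5600 + 120 × (6.2) = 6344 ft.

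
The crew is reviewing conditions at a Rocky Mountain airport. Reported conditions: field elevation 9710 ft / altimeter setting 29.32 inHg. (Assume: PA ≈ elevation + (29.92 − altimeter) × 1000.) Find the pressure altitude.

Pressure correction = (29.92 − 29.32) × 1000 = +600 ft.
Pressure altitude = 9710 + (+600) = 10310 ft.

10310 ft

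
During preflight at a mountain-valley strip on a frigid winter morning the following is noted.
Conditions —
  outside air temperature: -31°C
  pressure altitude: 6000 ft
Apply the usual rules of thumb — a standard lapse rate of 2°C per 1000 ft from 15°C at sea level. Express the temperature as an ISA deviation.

ISA temperature at 6000 ft = 15 − 2 × (6000/1000) = 3°C.
Deviation = OAT − ISA = -31 − 3 = -34°C.

ISA-34°C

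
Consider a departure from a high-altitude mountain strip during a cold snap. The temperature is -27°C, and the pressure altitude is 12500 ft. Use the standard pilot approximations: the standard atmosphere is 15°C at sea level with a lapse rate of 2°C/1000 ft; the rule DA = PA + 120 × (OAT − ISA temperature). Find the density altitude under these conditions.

ISA temperature at 12500 ft = 15 − 2 × (12500/1000) = -10°C.
ISA deviation = -27 − (-10) = -17°C.
Density altitude = 12500 + 120 × (-17) = 12500 + (-2040) = 10460 ft.

10460 ft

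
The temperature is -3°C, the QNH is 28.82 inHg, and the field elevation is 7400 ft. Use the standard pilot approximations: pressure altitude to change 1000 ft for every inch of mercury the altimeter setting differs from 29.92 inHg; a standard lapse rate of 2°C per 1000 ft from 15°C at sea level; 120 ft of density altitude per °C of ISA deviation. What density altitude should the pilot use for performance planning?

Pressure altitude = 7400 + (29.92 − 28.82) × 1000 = 7400 + (+1100) = 8500 ft.
ISA temperature at 8500 ft = 15 − 2 × (8500/1000) = -2°C.
ISA deviation = -3 − (-2) = -1°C.
Density altitude = 8500 + 120 × (-1) = 8380 ft.

8380 ft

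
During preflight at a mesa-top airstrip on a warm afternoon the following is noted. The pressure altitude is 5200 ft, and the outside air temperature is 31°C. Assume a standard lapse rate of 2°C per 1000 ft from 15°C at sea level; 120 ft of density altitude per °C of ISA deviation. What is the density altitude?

ISA temperature at 5200 ft = 15 − 2 × (5200/1000) = 4.6°C.
ISA deviation = 31 − 4.6 = +26.4°C.
Density altitude = 5200 + 120 × (26.4) = 5200 + (+3168) = 8368 ft.

8368 ft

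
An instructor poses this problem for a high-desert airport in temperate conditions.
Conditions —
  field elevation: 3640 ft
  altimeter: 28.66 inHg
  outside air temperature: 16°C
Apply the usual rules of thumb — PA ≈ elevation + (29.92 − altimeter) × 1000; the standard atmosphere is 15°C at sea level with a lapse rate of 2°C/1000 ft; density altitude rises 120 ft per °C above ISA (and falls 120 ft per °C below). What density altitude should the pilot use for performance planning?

6196 ft

Pressure altitude = 3640 + (29.92 − 28.66) × 1000 = 3640 + (+1260) = 4900 ft.
ISA temperature at 4900 ft = 15 − 2 × (4900/1000) = 5.2°C.
ISA deviation = 16 − 5.2 = +10.8°C.
Density altitude = 4900 + 120 × (10.8) = 6196 ft.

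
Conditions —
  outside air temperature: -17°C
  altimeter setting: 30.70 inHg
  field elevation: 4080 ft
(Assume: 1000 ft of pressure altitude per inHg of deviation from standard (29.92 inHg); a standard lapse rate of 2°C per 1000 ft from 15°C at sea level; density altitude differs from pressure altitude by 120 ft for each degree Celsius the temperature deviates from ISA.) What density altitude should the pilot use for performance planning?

252 ft

Pressure altitude = 4080 + (29.92 − 30.70) × 1000 = 4080 + (-780) = 3300 ft.
ISA temperature at 3300 ft = 15 − 2 × (3300/1000) = 8.4°C.
ISA deviation = -17 − 8.4 = -25.4°C.
Density altitude = 3300 + 120 × (-25.4) = 252 ft.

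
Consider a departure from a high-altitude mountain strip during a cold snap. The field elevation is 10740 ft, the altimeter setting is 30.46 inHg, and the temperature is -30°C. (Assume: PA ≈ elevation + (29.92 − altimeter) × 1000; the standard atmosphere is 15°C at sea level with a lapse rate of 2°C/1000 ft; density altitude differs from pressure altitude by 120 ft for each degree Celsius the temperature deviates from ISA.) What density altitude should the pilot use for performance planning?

Pressure altitude = 10740 + (29.92 − 30.46) × 1000 = 10740 + (-540) = 10200 ft.
ISA temperature at 10200 ft = 15 − 2 × (10200/1000) = -5.4°C.
ISA deviation = -30 − (-5.4) = -24.6°C.
Density altitude = 10200 + 120 × (-24.6) = 7248 ft.

7248 ft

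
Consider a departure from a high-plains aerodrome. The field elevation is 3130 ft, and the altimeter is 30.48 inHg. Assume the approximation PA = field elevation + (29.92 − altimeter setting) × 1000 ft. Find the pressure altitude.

2570 ft

Pressure correction = (29.92 − 30.48) × 1000 = -560 ft.
Pressure altitude = 3130 + (-560) = 2570 ft.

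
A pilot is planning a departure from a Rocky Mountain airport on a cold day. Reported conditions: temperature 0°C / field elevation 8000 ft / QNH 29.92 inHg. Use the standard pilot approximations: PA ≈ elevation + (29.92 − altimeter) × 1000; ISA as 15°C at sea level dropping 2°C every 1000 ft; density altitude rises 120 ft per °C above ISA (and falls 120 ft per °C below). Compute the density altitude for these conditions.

8120 ft

Pressure altitude = 8000 + (29.92 − 29.92) × 1000 = 8000 + (0) = 8000 ft.
ISA temperature at 8000 ft = 15 − 2 × (8000/1000) = -1°C.
ISA deviation = 0 − (-1) = +1°C.
Density altitude = 8000 + 120 × (1) = 8120 ft.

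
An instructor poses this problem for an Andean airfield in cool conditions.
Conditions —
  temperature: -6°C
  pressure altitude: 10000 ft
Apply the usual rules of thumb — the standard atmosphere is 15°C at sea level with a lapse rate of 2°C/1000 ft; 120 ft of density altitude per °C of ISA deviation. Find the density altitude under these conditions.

ISA temperature at 10000 ft = 15 − 2 × (10000/1000) = -5°C.
ISA deviation = -6 − (-5) = -1°C.
Density altitude = 10000 + 120 × (-1) = 10000 + (-120) = 9880 ft.

9880 ft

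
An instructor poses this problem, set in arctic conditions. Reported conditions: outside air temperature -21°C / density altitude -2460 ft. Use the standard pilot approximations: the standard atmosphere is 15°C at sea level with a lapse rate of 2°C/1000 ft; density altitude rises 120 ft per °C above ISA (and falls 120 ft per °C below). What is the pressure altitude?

1500 ft

DA = PA + 120 × (OAT − (15 − 2·PA/1000)) = PA + 120·OAT − 1800 + 0.24·PA = 1.24·PA + 120·OAT − 1800.
So 1.24·PA = -2460 − 120 × (-21) + 1800 = 1860.
PA = 1860 / 1.24 = 1500 ft.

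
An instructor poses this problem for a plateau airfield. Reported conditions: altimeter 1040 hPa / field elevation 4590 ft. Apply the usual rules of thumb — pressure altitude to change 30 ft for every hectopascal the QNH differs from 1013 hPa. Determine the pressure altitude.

Pressure correction = (1013 − 1040) × 30 = -810 ft.
Pressure altitude = 4590 + (-810) = 3780 ft.

3780 ft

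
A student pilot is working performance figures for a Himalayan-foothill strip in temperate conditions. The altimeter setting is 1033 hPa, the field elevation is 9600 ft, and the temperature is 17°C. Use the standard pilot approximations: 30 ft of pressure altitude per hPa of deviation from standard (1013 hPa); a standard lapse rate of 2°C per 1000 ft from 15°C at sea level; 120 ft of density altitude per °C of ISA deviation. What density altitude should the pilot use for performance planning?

11400 ft

Pressure altitude = 9600 + (1013 − 1033) × 30 = 9600 + (-600) = 9000 ft.
ISA temperature at 9000 ft = 15 − 2 × (9000/1000) = -3°C.
ISA deviation = 17 − (-3) = +20°C.
Density altitude = 9000 + 120 × (20) = 11400 ft.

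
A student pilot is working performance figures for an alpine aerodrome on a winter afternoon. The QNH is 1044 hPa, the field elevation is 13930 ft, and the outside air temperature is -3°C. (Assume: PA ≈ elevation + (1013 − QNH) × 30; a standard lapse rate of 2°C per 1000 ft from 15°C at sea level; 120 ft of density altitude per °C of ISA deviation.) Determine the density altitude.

13960 ft

Pressure altitude = 13930 + (1013 − 1044) × 30 = 13930 + (-930) = 13000 ft.
ISA temperature at 13000 ft = 15 − 2 × (13000/1000) = -11°C.
ISA deviation = -3 − (-11) = +8°C.
Density altitude = 13000 + 120 × (8) = 13960 ft.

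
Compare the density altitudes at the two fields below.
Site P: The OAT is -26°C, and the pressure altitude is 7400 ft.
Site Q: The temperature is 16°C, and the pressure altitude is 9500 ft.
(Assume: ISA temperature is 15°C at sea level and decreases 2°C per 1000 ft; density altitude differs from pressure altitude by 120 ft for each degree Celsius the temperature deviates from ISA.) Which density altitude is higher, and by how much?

Site P: ISA temp = 0.2°C, deviation -26.2°C, DA = 7400 + 120 × (-26.2) = 4256 ft.
Site Q: ISA temp = -4°C, deviation +20°C, DA = 9500 + 120 × 20 = 11900 ft.
Site Q is higher by 11900 − 4256 = 7644 ft.

Site Q by 7644 ft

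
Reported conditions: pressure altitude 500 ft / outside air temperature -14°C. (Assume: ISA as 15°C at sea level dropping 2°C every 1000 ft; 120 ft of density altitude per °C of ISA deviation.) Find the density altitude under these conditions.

ISA temperature at 500 ft = 15 − 2 × (500/1000) = 14°C.
ISA deviation = -14 − 14 = -28°C.
Density altitude = 500 + 120 × (-28) = 500 + (-3360) = -2860 ft.

-2860 ft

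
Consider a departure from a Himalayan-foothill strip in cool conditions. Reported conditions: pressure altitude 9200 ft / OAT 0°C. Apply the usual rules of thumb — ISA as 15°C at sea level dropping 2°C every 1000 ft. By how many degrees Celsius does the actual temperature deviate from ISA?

ISA+3.4°C

ISA temperature at 9200 ft = 15 − 2 × (9200/1000) = -3.4°C.
Deviation = OAT − ISA = 0 − (-3.4) = +3.4°C.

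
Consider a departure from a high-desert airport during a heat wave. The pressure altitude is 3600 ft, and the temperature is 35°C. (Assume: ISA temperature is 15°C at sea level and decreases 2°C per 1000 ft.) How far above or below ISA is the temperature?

ISA temperature at 3600 ft = 15 − 2 × (3600/1000) = 7.8°C.
Deviation = OAT − ISA = 35 − 7.8 = +27.2°C.

ISA+27.2°C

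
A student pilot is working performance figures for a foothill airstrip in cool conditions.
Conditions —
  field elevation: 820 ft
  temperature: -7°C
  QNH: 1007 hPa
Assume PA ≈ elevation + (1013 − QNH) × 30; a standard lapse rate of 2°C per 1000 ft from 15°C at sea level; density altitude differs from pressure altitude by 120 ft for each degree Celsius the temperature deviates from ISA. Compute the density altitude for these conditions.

-1400 ft

Pressure altitude = 820 + (1013 − 1007) × 30 = 820 + (+180) = 1000 ft.
ISA temperature at 1000 ft = 15 − 2 × (1000/1000) = 13°C.
ISA deviation = -7 − 13 = -20°C.
Density altitude = 1000 + 120 × (-20) = -1400 ft.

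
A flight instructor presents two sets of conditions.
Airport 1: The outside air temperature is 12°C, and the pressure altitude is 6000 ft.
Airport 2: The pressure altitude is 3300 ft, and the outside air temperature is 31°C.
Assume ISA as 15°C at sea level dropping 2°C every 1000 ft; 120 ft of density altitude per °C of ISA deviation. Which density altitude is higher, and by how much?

Airport 1 by 1068 ft

Airport 1: ISA temp = 3°C, deviation +9°C, DA = 6000 + 120 × 9 = 7080 ft.
Airport 2: ISA temp = 8.4°C, deviation +22.6°C, DA = 3300 + 120 × 22.6 = 6012 ft.
Airport 1 is higher by 7080 − 6012 = 1068 ft.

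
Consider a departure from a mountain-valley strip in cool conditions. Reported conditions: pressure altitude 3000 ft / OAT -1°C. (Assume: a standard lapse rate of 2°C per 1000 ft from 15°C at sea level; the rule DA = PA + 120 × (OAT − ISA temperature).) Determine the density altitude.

ISA temperature at 3000 ft = 15 − 2 × (3000/1000) = 9°C.
ISA deviation = -1 − 9 = -10°C.
Density altitude = 3000 + 120 × (-10) = 3000 + (-1200) = 1800 ft.

1800 ft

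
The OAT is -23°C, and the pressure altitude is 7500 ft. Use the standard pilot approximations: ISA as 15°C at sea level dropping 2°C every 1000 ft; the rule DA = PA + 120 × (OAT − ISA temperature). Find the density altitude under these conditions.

ISA temperature at 7500 ft = 15 − 2 × (7500/1000) = 0°C.
ISA deviation = -23 − 0 = -23°C.
Density altitude = 7500 + 120 × (-23) = 7500 + (-2760) = 4740 ft.

4740 ft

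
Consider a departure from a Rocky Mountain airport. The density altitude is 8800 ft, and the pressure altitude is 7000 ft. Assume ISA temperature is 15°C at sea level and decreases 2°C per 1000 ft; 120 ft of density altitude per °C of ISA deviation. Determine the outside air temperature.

Density altitude − pressure altitude = 8800 − 7000 = +1800 ft.
At 120 ft/°C that is an ISA deviation of 1800/120 = +15°C.
ISA temperature at 7000 ft = 15 − 2 × (7000/1000) = 1°C.
OAT = ISA + deviation = 1 + (+15) = 16°C.

16°C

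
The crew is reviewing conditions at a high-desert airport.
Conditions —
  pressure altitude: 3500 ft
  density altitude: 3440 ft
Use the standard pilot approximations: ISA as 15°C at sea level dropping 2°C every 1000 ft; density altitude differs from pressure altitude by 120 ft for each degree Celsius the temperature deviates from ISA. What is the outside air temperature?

Density altitude − pressure altitude = 3440 − 3500 = -60 ft.
At 120 ft/°C that is an ISA deviation of -60/120 = -0.5°C.
ISA temperature at 3500 ft = 15 − 2 × (3500/1000) = 8°C.
OAT = ISA + deviation = 8 + (-0.5) = 7.5°C.

7.5°C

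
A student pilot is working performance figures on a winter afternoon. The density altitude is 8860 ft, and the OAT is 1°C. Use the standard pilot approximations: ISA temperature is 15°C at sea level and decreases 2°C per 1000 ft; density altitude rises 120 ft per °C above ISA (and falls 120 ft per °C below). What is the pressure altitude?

DA = PA + 120 × (OAT − (15 − 2·PA/1000)) = PA + 120·OAT − 1800 + 0.24·PA = 1.24·PA + 120·OAT − 1800.
So 1.24·PA = 8860 − 120 × 1 + 1800 = 10540.
PA = 10540 / 1.24 = 8500 ft.

8500 ft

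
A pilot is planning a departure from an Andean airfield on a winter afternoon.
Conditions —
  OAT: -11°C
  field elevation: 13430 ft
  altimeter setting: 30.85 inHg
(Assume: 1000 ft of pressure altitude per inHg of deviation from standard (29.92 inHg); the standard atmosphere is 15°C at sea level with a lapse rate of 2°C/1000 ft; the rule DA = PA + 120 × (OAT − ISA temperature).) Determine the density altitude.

Pressure altitude = 13430 + (29.92 − 30.85) × 1000 = 13430 + (-930) = 12500 ft.
ISA temperature at 12500 ft = 15 − 2 × (12500/1000) = -10°C.
ISA deviation = -11 − (-10) = -1°C.
Density altitude = 12500 + 120 × (-1) = 12380 ft.

12380 ft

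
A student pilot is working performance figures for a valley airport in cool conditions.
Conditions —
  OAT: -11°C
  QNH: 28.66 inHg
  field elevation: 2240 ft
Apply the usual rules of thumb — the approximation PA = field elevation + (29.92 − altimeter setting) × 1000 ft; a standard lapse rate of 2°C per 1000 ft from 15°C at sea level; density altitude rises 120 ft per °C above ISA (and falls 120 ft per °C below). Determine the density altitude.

1220 ft

Pressure altitude = 2240 + (29.92 − 28.66) × 1000 = 2240 + (+1260) = 3500 ft.
ISA temperature at 3500 ft = 15 − 2 × (3500/1000) = 8°C.
ISA deviation = -11 − 8 = -19°C.
Density altitude = 3500 + 120 × (-19) = 1220 ft.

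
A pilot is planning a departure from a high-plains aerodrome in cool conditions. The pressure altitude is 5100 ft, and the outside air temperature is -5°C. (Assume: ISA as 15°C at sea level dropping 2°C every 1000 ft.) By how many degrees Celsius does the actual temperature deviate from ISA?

ISA temperature at 5100 ft = 15 − 2 × (5100/1000) = 4.8°C.
Deviation = OAT − ISA = -5 − 4.8 = -9.8°C.

ISA-9.8°C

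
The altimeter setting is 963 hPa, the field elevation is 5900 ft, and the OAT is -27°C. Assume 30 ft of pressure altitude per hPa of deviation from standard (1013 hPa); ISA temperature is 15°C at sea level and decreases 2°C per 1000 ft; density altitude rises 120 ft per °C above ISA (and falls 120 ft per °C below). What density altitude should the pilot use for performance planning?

Pressure altitude = 5900 + (1013 − 963) × 30 = 5900 + (+1500) = 7400 ft.
ISA temperature at 7400 ft = 15 − 2 × (7400/1000) = 0.2°C.
ISA deviation = -27 − 0.2 = -27.2°C.
Density altitude = 7400 + 120 × (-27.2) = 4136 ft.

4136 ft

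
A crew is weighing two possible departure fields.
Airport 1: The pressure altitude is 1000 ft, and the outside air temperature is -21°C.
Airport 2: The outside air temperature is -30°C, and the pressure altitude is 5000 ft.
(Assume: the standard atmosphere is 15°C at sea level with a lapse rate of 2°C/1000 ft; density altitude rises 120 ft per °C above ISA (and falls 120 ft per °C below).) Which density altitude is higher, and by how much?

Airport 1: ISA temp = 13°C, deviation -34°C, DA = 1000 + 120 × (-34) = -3080 ft.
Airport 2: ISA temp = 5°C, deviation -35°C, DA = 5000 + 120 × (-35) = 800 ft.
Airport 2 is higher by 800 − (-3080) = 3880 ft.

Airport 2 by 3880 ft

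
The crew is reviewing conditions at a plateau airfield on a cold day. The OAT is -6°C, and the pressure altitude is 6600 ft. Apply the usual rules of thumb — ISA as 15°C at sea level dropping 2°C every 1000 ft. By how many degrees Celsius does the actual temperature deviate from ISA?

ISA-7.8°C

ISA temperature at 6600 ft = 15 − 2 × (6600/1000) = 1.8°C.
Deviation = OAT − ISA = -6 − 1.8 = -7.8°C.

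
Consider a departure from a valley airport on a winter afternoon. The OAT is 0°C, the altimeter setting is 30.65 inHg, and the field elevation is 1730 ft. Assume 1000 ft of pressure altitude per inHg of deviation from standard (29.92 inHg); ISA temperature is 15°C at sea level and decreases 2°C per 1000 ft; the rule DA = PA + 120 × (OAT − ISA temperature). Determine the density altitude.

Pressure altitude = 1730 + (29.92 − 30.65) × 1000 = 1730 + (-730) = 1000 ft.
ISA temperature at 1000 ft = 15 − 2 × (1000/1000) = 13°C.
ISA deviation = 0 − 13 = -13°C.
Density altitude = 1000 + 120 × (-13) = -560 ft.

-560 ft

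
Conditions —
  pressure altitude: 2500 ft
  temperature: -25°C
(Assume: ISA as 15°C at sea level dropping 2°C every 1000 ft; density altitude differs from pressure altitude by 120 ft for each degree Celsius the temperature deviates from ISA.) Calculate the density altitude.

ISA temperature at 2500 ft = 15 − 2 × (2500/1000) = 10°C.
ISA deviation = -25 − 10 = -35°C.
Density altitude = 2500 + 120 × (-35) = 2500 + (-4200) = -1700 ft.

-1700 ft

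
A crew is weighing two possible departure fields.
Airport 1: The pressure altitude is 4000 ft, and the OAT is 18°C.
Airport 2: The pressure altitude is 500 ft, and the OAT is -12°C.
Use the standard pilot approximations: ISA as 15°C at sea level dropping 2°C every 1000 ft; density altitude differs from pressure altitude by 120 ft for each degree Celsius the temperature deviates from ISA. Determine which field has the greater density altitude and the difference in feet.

Airport 1: ISA temp = 7°C, deviation +11°C, DA = 4000 + 120 × 11 = 5320 ft.
Airport 2: ISA temp = 14°C, deviation -26°C, DA = 500 + 120 × (-26) = -2620 ft.
Airport 1 is higher by 5320 − (-2620) = 7940 ft.

Airport 1 by 7940 ft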